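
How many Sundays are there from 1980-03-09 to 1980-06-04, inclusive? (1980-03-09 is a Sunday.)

1980-03-09 is a Sunday; the first Sunday on or after it is 1980-03-09.
From 1980-03-09 to 1980-06-04: 22 + 30 + 31 + 4 = 87 days (rest of March, April, May, June).
87 ÷ 7 = 12 full weeks with remainder 3, so 12 more Sundays after the first → 13.

13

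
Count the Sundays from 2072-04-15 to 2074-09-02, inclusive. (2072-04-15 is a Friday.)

125

2072-04-15 is a Friday; the first Sunday on or after it is 2072-04-17 (2 days later).
From 2072-04-17 to 2074-09-02: 258 + 365 + 245 = 868 days (rest of 2072, 2073, to 2074-09-02 in 2074).
868 ÷ 7 = 124 full weeks with remainder 0, so 124 more Sundays after the first → 125.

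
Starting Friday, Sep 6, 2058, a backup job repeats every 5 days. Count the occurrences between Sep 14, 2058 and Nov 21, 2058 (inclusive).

Occurrences land 5·i days after Sep 6, 2058 for i = 0, 1, 2, …
Sep 14, 2058 is 8 days after the start; 8 ÷ 5 = 1 remainder 3; since the remainder is 3, round up to i = 2. First occurrence in the window: #3 on Sep 16, 2058 (2×5 = 10 days in).
Nov 21, 2058 is 76 days after the start; 76 ÷ 5 = 15 remainder 1. Last occurrence in the window: #16 on Nov 20, 2058.
Occurrences #3 through #16: 14 in total.

14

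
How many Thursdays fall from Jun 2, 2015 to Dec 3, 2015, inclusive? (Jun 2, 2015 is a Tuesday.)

Jun 2, 2015 is a Tuesday; the first Thursday on or after it is Jun 4, 2015 (2 days later).
From Jun 4, 2015 to Dec 3, 2015: 26 + 31 + 31 + 30 + 31 + 30 + 3 = 182 days (rest of Jun, Jul, Aug, Sep, Oct, Nov, Dec).
182 ÷ 7 = 26 full weeks with remainder 0, so 26 more Thursdays after the first → 27.

27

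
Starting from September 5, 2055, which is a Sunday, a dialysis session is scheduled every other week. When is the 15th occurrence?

March 19, 2056

The 15th occurrence is 14 intervals after the first: 14 × 14 = 196 days after September 5, 2055.
September has 30 days — 25 days to the end of September leaves 171.
October has 31 days (140 left).
November has 30 days (110 left).
December has 31 days (79 left).
January has 31 days (48 left).
February has 29 days (19 left).
19 days into March → March 19, 2056.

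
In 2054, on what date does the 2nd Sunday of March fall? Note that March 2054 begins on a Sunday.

March 2054 begins on a Sunday, so the first Sunday is March 1.
The 2nd Sunday is 1 weeks later: 1 + 7 = 8.

March 8, 2054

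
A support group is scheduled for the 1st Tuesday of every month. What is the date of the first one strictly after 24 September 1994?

September 1994 starts on a Thursday, so its 1st Tuesday is 6 September 1994 (5 days in).
That is not after 24 September 1994, so look at October 1994.
October 1994 starts on a Saturday, so its 1st Tuesday is 4 October 1994 (3 days in).

4 October 1994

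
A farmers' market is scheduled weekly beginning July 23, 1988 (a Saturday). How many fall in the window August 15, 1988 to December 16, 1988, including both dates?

17

Occurrences land 7·i days after July 23, 1988 for i = 0, 1, 2, …
August 15, 1988 is 23 days after the start; 23 ÷ 7 = 3 remainder 2; since the remainder is 2, round up to i = 4. First occurrence in the window: #5 on August 20, 1988 (4×7 = 28 days in).
December 16, 1988 is 146 days after the start; 146 ÷ 7 = 20 remainder 6. Last occurrence in the window: #21 on December 10, 1988.
Occurrences #5 through #21: 17 in total.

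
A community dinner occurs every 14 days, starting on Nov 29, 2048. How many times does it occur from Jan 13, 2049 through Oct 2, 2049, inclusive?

18

Occurrences land 14·i days after Nov 29, 2048 for i = 0, 1, 2, …
Jan 13, 2049 is 45 days after the start; 45 ÷ 14 = 3 remainder 3; since the remainder is 3, round up to i = 4. First occurrence in the window: #5 on Jan 24, 2049 (4×14 = 56 days in).
Oct 2, 2049 is 307 days after the start; 307 ÷ 14 = 21 remainder 13. Last occurrence in the window: #22 on Sep 19, 2049.
Occurrences #5 through #22: 18 in total.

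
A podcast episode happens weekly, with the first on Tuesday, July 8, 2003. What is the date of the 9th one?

The 9th occurrence is 8 intervals after the first: 8 × 7 = 56 days after July 8, 2003.
July has 31 days — 23 days to the end of July leaves 33.
August has 31 days (2 left).
2 days into September → September 2, 2003.

September 2, 2003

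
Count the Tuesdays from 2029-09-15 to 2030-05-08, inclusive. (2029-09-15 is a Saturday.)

2029-09-15 is a Saturday; the first Tuesday on or after it is 2029-09-18 (3 days later).
From 2029-09-18 to 2030-05-08: 12 + 31 + 30 + 31 + 31 + 28 + 31 + 30 + 8 = 232 days (rest of September, October, November, December, January, February, March, April, May).
232 ÷ 7 = 33 full weeks with remainder 1, so 33 more Tuesdays after the first → 34.

34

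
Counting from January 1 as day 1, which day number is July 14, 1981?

195

Days in months before July: 31 + 28 + 31 + 30 + 31 + 30 = 181.
Plus 14 days into July → day 195.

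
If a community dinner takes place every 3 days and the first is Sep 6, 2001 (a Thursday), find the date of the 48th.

The 48th occurrence is 47 intervals after the first: 47 × 3 = 141 days after Sep 6, 2001.
Sep has 30 days — 24 days to the end of Sep leaves 117.
Oct has 31 days (86 left).
Nov has 30 days (56 left).
Dec has 31 days (25 left).
25 days into Jan → Jan 25, 2002.

Jan 25, 2002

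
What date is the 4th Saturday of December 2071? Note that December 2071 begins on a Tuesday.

December 26, 2071

December 2071 begins on a Tuesday, so the first Saturday is December 5 (4 days later).
The 4th Saturday is 3 weeks later: 5 + 21 = 26.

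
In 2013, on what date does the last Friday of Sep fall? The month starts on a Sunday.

Sep 2013 begins on a Sunday, so the first Friday is Sep 6 (5 days later).
Sep 2013 has 30 days. Adding weeks: 6, 13, 20, 27 — the last one ≤ 30 is the 27th.

Sep 27, 2013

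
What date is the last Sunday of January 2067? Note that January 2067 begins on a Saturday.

2067-01-30

January 2067 begins on a Saturday, so the first Sunday is January 2 (1 day later).
January 2067 has 31 days. Adding weeks: 2, 9, 16, 23, 30 — the last one ≤ 31 is the 30th.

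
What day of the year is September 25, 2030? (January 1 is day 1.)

268

Days in months before September: 31 + 28 + 31 + 30 + 31 + 30 + 31 + 31 = 243.
Plus 25 days into September → day 268.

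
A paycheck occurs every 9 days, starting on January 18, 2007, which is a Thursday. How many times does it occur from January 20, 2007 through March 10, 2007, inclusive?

Occurrences land 9·i days after January 18, 2007 for i = 0, 1, 2, …
January 20, 2007 is 2 days after the start; 2 ÷ 9 = 0 remainder 2; since the remainder is 2, round up to i = 1. First occurrence in the window: #2 on January 27, 2007 (1×9 = 9 days in).
March 10, 2007 is 51 days after the start; 51 ÷ 9 = 5 remainder 6. Last occurrence in the window: #6 on March 4, 2007.
Occurrences #2 through #6: 5 in total.

5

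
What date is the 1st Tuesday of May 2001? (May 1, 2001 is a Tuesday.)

May 2001 begins on a Tuesday, so the first Tuesday is May 1.

May 1, 2001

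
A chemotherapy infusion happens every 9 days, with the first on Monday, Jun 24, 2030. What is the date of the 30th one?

Mar 12, 2031

The 30th occurrence is 29 intervals after the first: 29 × 9 = 261 days after Jun 24, 2030.
Jun has 30 days — 6 days to the end of Jun leaves 255.
Jul has 31 days (224 left).
Aug has 31 days (193 left).
Sep has 30 days (163 left).
Oct has 31 days (132 left).
Nov has 30 days (102 left).
Dec has 31 days (71 left).
Jan has 31 days (40 left).
Feb has 28 days (12 left).
12 days into Mar → Mar 12, 2031.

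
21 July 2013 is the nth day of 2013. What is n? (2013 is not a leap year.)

202

Days in months before July: 31 + 28 + 31 + 30 + 31 + 30 = 181.
Plus 21 days into July → day 202.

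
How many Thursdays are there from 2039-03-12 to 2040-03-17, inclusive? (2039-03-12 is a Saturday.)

53

2039-03-12 is a Saturday; the first Thursday on or after it is 2039-03-17 (5 days later).
From 2039-03-17 to 2040-03-17: 289 + 77 = 366 days (rest of 2039, to 2040-03-17 in 2040).
366 ÷ 7 = 52 full weeks with remainder 2, so 52 more Thursdays after the first → 53.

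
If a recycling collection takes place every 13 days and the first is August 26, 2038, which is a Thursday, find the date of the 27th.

The 27th occurrence is 26 intervals after the first: 26 × 13 = 338 days after August 26, 2038.
August has 31 days — 5 days to the end of August leaves 333.
September has 30 days (303 left).
October has 31 days (272 left).
November has 30 days (242 left).
December has 31 days (211 left).
January has 31 days (180 left).
February has 28 days (152 left).
March has 31 days (121 left).
April has 30 days (91 left).
May has 31 days (60 left).
June has 30 days (30 left).
30 days into July → July 30, 2039.

July 30, 2039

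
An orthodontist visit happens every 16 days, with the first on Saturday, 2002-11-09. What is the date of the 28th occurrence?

2004-01-15

The 28th occurrence is 27 intervals after the first: 27 × 16 = 432 days after 2002-11-09.
November has 30 days — 21 days to the end of November leaves 411.
From end of November to end of 2002 is 31 days (380 left).
2003 has 365 days (15 left).
15 days into January → 2004-01-15.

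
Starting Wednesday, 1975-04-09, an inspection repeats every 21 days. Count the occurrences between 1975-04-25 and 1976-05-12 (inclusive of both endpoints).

19

Occurrences land 21·i days after 1975-04-09 for i = 0, 1, 2, …
1975-04-25 is 16 days after the start; 16 ÷ 21 = 0 remainder 16; since the remainder is 16, round up to i = 1. First occurrence in the window: #2 on 1975-04-30 (1×21 = 21 days in).
1976-05-12 is 399 days after the start; 399 ÷ 21 = 19 remainder 0. Last occurrence in the window: #20 on 1976-05-12.
Occurrences #2 through #20: 19 in total.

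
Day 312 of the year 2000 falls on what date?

Nov 7, 2000

Jan has 31 days (312 − 31 = 281 remain).
Feb has 29 days (281 − 29 = 252 remain).
Mar has 31 days (252 − 31 = 221 remain).
Apr has 30 days (221 − 30 = 191 remain).
May has 31 days (191 − 31 = 160 remain).
Jun has 30 days (160 − 30 = 130 remain).
Jul has 31 days (130 − 31 = 99 remain).
Aug has 31 days (99 − 31 = 68 remain).
Sep has 30 days (68 − 30 = 38 remain).
Oct has 31 days (38 − 31 = 7 remain).
7 into Nov → Nov 7.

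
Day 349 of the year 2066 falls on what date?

January has 31 days (349 − 31 = 318 remain).
February has 28 days (318 − 28 = 290 remain).
March has 31 days (290 − 31 = 259 remain).
April has 30 days (259 − 30 = 229 remain).
May has 31 days (229 − 31 = 198 remain).
June has 30 days (198 − 30 = 168 remain).
July has 31 days (168 − 31 = 137 remain).
August has 31 days (137 − 31 = 106 remain).
September has 30 days (106 − 30 = 76 remain).
October has 31 days (76 − 31 = 45 remain).
November has 30 days (45 − 30 = 15 remain).
15 into December → December 15.

15 December 2066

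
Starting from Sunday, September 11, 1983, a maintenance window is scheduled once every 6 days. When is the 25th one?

February 2, 1984

The 25th occurrence is 24 intervals after the first: 24 × 6 = 144 days after September 11, 1983.
September has 30 days — 19 days to the end of September leaves 125.
October has 31 days (94 left).
November has 30 days (64 left).
December has 31 days (33 left).
January has 31 days (2 left).
2 days into February → February 2, 1984.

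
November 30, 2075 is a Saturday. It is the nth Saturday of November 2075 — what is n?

Day 30 falls in week ⌈30/7⌉ of the month.
Days 1–7 hold the 1st Saturday, 8–14 the 2nd, 15–21 the 3rd, 22–28 the 4th, 29–31 the 5th.
30 is in the range for the 5th.

5th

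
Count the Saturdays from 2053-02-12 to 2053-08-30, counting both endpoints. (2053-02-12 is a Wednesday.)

29

2053-02-12 is a Wednesday; the first Saturday on or after it is 2053-02-15 (3 days later).
From 2053-02-15 to 2053-08-30: 13 + 31 + 30 + 31 + 30 + 31 + 30 = 196 days (rest of February, March, April, May, June, July, August).
196 ÷ 7 = 28 full weeks with remainder 0, so 28 more Saturdays after the first → 29.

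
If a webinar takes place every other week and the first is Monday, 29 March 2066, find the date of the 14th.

27 September 2066

The 14th occurrence is 13 intervals after the first: 13 × 14 = 182 days after 29 March 2066.
March has 31 days — 2 days to the end of March leaves 180.
April has 30 days (150 left).
May has 31 days (119 left).
June has 30 days (89 left).
July has 31 days (58 left).
August has 31 days (27 left).
27 days into September → 27 September 2066.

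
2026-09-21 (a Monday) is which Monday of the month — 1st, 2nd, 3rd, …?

Day 21 falls in week ⌈21/7⌉ of the month.
Days 1–7 hold the 1st Monday, 8–14 the 2nd, 15–21 the 3rd, 22–28 the 4th, 29–31 the 5th.
21 is in the range for the 3rd.

3rd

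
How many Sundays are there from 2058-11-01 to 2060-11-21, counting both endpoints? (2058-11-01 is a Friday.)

108

2058-11-01 is a Friday; the first Sunday on or after it is 2058-11-03 (2 days later).
From 2058-11-03 to 2060-11-21: 58 + 365 + 326 = 749 days (rest of 2058, 2059, to 2060-11-21 in 2060).
749 ÷ 7 = 107 full weeks with remainder 0, so 107 more Sundays after the first → 108.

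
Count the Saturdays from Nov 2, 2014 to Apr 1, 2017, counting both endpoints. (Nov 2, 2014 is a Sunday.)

Nov 2, 2014 is a Sunday; the first Saturday on or after it is Nov 8, 2014 (6 days later).
From Nov 8, 2014 to Apr 1, 2017: 53 + 365 + 366 + 91 = 875 days (rest of 2014, 2015, 2016, to Apr 1, 2017 in 2017).
875 ÷ 7 = 125 full weeks with remainder 0, so 125 more Saturdays after the first → 126.

126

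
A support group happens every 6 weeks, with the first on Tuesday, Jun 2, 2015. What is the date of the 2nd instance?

The 2nd occurrence is 1 interval after the first: 1 × 42 = 42 days after Jun 2, 2015.
Jun has 30 days — 28 days to the end of Jun leaves 14.
14 days into Jul → Jul 14, 2015.

Jul 14, 2015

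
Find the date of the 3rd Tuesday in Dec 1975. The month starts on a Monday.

Dec 16, 1975

Dec 1975 begins on a Monday, so the first Tuesday is Dec 2 (1 day later).
The 3rd Tuesday is 2 weeks later: 2 + 14 = 16.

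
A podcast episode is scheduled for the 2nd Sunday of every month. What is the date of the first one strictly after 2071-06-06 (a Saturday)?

2071-06-14

June 2071 starts on a Monday; its first Sunday is the 7th, so the 2nd Sunday is the 14th — 2071-06-14.
2071-06-14 is after 2071-06-06, so that is the next one.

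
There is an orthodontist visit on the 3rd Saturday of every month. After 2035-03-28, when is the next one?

2035-04-21

March 2035 starts on a Thursday; its first Saturday is the 3rd, so the 3rd Saturday is the 17th — 2035-03-17.
That is not after 2035-03-28, so look at April 2035.
April 2035 starts on a Sunday; its first Saturday is the 7th, so the 3rd Saturday is the 21st — 2035-04-21.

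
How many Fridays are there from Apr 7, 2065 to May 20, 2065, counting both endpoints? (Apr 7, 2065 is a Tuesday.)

6

Apr 7, 2065 is a Tuesday; the first Friday on or after it is Apr 10, 2065 (3 days later).
From Apr 10, 2065 to May 20, 2065: 20 + 20 = 40 days (rest of Apr, May).
40 ÷ 7 = 5 full weeks with remainder 5, so 5 more Fridays after the first → 6.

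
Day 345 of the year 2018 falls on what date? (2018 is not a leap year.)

January has 31 days (345 − 31 = 314 remain).
February has 28 days (314 − 28 = 286 remain).
March has 31 days (286 − 31 = 255 remain).
April has 30 days (255 − 30 = 225 remain).
May has 31 days (225 − 31 = 194 remain).
June has 30 days (194 − 30 = 164 remain).
July has 31 days (164 − 31 = 133 remain).
August has 31 days (133 − 31 = 102 remain).
September has 30 days (102 − 30 = 72 remain).
October has 31 days (72 − 31 = 41 remain).
November has 30 days (41 − 30 = 11 remain).
11 into December → December 11.

December 11, 2018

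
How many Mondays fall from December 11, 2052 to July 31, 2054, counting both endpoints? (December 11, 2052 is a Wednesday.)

85

December 11, 2052 is a Wednesday; the first Monday on or after it is December 16, 2052 (5 days later).
From December 16, 2052 to July 31, 2054: 15 + 365 + 212 = 592 days (rest of 2052, 2053, to July 31, 2054 in 2054).
592 ÷ 7 = 84 full weeks with remainder 4, so 84 more Mondays after the first → 85.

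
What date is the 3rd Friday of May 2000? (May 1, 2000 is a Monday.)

May 2000 begins on a Monday, so the first Friday is May 5 (4 days later).
The 3rd Friday is 2 weeks later: 5 + 14 = 19.

May 19, 2000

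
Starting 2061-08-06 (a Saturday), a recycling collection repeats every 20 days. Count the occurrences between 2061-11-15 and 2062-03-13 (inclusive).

5

Occurrences land 20·i days after 2061-08-06 for i = 0, 1, 2, …
2061-11-15 is 101 days after the start; 101 ÷ 20 = 5 remainder 1; since the remainder is 1, round up to i = 6. First occurrence in the window: #7 on 2061-12-04 (6×20 = 120 days in).
2062-03-13 is 219 days after the start; 219 ÷ 20 = 10 remainder 19. Last occurrence in the window: #11 on 2062-02-22.
Occurrences #7 through #11: 5 in total.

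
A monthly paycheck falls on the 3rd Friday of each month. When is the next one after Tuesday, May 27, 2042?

May 2042 starts on a Thursday; its first Friday is the 2nd, so the 3rd Friday is the 16th — May 16, 2042.
That is not after May 27, 2042, so look at June 2042.
June 2042 starts on a Sunday; its first Friday is the 6th, so the 3rd Friday is the 20th — June 20, 2042.

June 20, 2042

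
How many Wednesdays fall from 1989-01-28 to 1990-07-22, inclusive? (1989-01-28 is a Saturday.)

77

1989-01-28 is a Saturday; the first Wednesday on or after it is 1989-02-01 (4 days later).
From 1989-02-01 to 1990-07-22: 333 + 203 = 536 days (rest of 1989, to 1990-07-22 in 1990).
536 ÷ 7 = 76 full weeks with remainder 4, so 76 more Wednesdays after the first → 77.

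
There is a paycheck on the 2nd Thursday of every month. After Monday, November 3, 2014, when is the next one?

November 13, 2014

November 2014 starts on a Saturday; its first Thursday is the 6th, so the 2nd Thursday is the 13th — November 13, 2014.
November 13, 2014 is after November 3, 2014, so that is the next one.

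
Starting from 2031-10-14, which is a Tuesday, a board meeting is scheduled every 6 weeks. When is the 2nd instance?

2031-11-25

The 2nd occurrence is 1 interval after the first: 1 × 42 = 42 days after 2031-10-14.
October has 31 days — 17 days to the end of October leaves 25.
25 days into November → 2031-11-25.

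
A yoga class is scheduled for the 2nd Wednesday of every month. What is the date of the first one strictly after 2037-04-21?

2037-05-13

April 2037 starts on a Wednesday; its first Wednesday is the 1st, so the 2nd Wednesday is the 8th — 2037-04-08.
That is not after 2037-04-21, so look at May 2037.
May 2037 starts on a Friday; its first Wednesday is the 6th, so the 2nd Wednesday is the 13th — 2037-05-13.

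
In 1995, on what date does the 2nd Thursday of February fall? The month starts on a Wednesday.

February 1995 begins on a Wednesday, so the first Thursday is February 2 (1 day later).
The 2nd Thursday is 1 weeks later: 2 + 7 = 9.

9 February 1995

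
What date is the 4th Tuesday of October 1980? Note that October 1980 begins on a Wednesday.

October 28, 1980

October 1980 begins on a Wednesday, so the first Tuesday is October 7 (6 days later).
The 4th Tuesday is 3 weeks later: 7 + 21 = 28.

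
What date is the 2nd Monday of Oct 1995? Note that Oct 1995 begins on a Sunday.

Oct 1995 begins on a Sunday, so the first Monday is Oct 2 (1 day later).
The 2nd Monday is 1 weeks later: 2 + 7 = 9.

Oct 9, 1995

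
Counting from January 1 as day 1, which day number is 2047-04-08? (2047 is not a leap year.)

98

Days in months before April: 31 + 28 + 31 = 90.
Plus 8 days into April → day 98.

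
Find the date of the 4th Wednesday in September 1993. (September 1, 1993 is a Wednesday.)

1993-09-22

September 1993 begins on a Wednesday, so the first Wednesday is September 1.
The 4th Wednesday is 3 weeks later: 1 + 21 = 22.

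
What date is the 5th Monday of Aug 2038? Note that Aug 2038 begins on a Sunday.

Aug 2038 begins on a Sunday, so the first Monday is Aug 2 (1 day later).
The 5th Monday is 4 weeks later: 2 + 28 = 30.

Aug 30, 2038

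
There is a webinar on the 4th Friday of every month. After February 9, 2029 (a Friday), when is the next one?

February 23, 2029

February 2029 starts on a Thursday; its first Friday is the 2nd, so the 4th Friday is the 23rd — February 23, 2029.
February 23, 2029 is after February 9, 2029, so that is the next one.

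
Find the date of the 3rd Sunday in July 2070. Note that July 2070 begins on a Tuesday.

20 July 2070

July 2070 begins on a Tuesday, so the first Sunday is July 6 (5 days later).
The 3rd Sunday is 2 weeks later: 6 + 14 = 20.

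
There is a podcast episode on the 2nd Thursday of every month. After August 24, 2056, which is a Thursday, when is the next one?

August 2056 starts on a Tuesday; its first Thursday is the 3rd, so the 2nd Thursday is the 10th — August 10, 2056.
That is not after August 24, 2056, so look at September 2056.
September 2056 starts on a Friday; its first Thursday is the 7th, so the 2nd Thursday is the 14th — September 14, 2056.

September 14, 2056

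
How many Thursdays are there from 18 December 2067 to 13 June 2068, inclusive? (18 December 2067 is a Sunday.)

25

18 December 2067 is a Sunday; the first Thursday on or after it is 22 December 2067 (4 days later).
From 22 December 2067 to 13 June 2068: 9 + 31 + 29 + 31 + 30 + 31 + 13 = 174 days (rest of December, January, February, March, April, May, June).
174 ÷ 7 = 24 full weeks with remainder 6, so 24 more Thursdays after the first → 25.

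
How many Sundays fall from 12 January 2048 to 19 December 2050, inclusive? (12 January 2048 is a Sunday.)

154

12 January 2048 is a Sunday; the first Sunday on or after it is 12 January 2048.
From 12 January 2048 to 19 December 2050: 354 + 365 + 353 = 1072 days (rest of 2048, 2049, to 19 December 2050 in 2050).
1072 ÷ 7 = 153 full weeks with remainder 1, so 153 more Sundays after the first → 154.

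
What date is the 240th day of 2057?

January has 31 days (240 − 31 = 209 remain).
February has 28 days (209 − 28 = 181 remain).
March has 31 days (181 − 31 = 150 remain).
April has 30 days (150 − 30 = 120 remain).
May has 31 days (120 − 31 = 89 remain).
June has 30 days (89 − 30 = 59 remain).
July has 31 days (59 − 31 = 28 remain).
28 into August → August 28.

August 28, 2057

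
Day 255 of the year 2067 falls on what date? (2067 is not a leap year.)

Sep 12, 2067

Jan has 31 days (255 − 31 = 224 remain).
Feb has 28 days (224 − 28 = 196 remain).
Mar has 31 days (196 − 31 = 165 remain).
Apr has 30 days (165 − 30 = 135 remain).
May has 31 days (135 − 31 = 104 remain).
Jun has 30 days (104 − 30 = 74 remain).
Jul has 31 days (74 − 31 = 43 remain).
Aug has 31 days (43 − 31 = 12 remain).
12 into Sep → Sep 12.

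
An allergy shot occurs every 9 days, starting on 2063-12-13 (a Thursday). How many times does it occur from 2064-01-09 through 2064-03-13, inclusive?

8

Occurrences land 9·i days after 2063-12-13 for i = 0, 1, 2, …
2064-01-09 is 27 days after the start; 27 ÷ 9 = 3 remainder 0. First occurrence in the window: #4 on 2064-01-09 (3×9 = 27 days in).
2064-03-13 is 91 days after the start; 91 ÷ 9 = 10 remainder 1. Last occurrence in the window: #11 on 2064-03-12.
Occurrences #4 through #11: 8 in total.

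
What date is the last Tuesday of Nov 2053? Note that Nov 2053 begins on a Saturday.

Nov 25, 2053

Nov 2053 begins on a Saturday, so the first Tuesday is Nov 4 (3 days later).
Nov 2053 has 30 days. Adding weeks: 4, 11, 18, 25 — the last one ≤ 30 is the 25th.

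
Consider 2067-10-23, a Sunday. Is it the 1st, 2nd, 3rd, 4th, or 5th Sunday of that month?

Day 23 falls in week ⌈23/7⌉ of the month.
Days 1–7 hold the 1st Sunday, 8–14 the 2nd, 15–21 the 3rd, 22–28 the 4th, 29–31 the 5th.
23 is in the range for the 4th.

4th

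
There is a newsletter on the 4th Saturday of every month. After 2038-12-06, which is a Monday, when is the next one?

2038-12-25

December 2038 starts on a Wednesday; its first Saturday is the 4th, so the 4th Saturday is the 25th — 2038-12-25.
2038-12-25 is after 2038-12-06, so that is the next one.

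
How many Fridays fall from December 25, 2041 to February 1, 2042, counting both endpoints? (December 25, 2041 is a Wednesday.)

6

December 25, 2041 is a Wednesday; the first Friday on or after it is December 27, 2041 (2 days later).
From December 27, 2041 to February 1, 2042: 4 + 31 + 1 = 36 days (rest of December, January, February).
36 ÷ 7 = 5 full weeks with remainder 1, so 5 more Fridays after the first → 6.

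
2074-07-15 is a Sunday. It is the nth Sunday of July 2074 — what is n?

Day 15 falls in week ⌈15/7⌉ of the month.
Days 1–7 hold the 1st Sunday, 8–14 the 2nd, 15–21 the 3rd, 22–28 the 4th, 29–31 the 5th.
15 is in the range for the 3rd.

3rd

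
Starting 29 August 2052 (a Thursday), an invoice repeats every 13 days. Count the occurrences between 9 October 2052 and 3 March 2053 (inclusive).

Occurrences land 13·i days after 29 August 2052 for i = 0, 1, 2, …
9 October 2052 is 41 days after the start; 41 ÷ 13 = 3 remainder 2; since the remainder is 2, round up to i = 4. First occurrence in the window: #5 on 20 October 2052 (4×13 = 52 days in).
3 March 2053 is 186 days after the start; 186 ÷ 13 = 14 remainder 4. Last occurrence in the window: #15 on 27 February 2053.
Occurrences #5 through #15: 11 in total.

11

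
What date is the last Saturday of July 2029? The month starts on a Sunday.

28 July 2029

July 2029 begins on a Sunday, so the first Saturday is July 7 (6 days later).
July 2029 has 31 days. Adding weeks: 7, 14, 21, 28 — the last one ≤ 31 is the 28th.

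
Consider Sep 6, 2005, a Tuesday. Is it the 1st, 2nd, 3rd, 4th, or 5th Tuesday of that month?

1st

Day 6 falls in week ⌈6/7⌉ of the month.
Days 1–7 hold the 1st Tuesday, 8–14 the 2nd, 15–21 the 3rd, 22–28 the 4th, 29–31 the 5th.
6 is in the range for the 1st.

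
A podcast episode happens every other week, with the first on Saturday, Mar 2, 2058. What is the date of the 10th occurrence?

The 10th occurrence is 9 intervals after the first: 9 × 14 = 126 days after Mar 2, 2058.
Mar has 31 days — 29 days to the end of Mar leaves 97.
Apr has 30 days (67 left).
May has 31 days (36 left).
Jun has 30 days (6 left).
6 days into Jul → Jul 6, 2058.

Jul 6, 2058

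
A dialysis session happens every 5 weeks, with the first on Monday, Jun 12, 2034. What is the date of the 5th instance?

Oct 30, 2034

The 5th occurrence is 4 intervals after the first: 4 × 35 = 140 days after Jun 12, 2034.
Jun has 30 days — 18 days to the end of Jun leaves 122.
Jul has 31 days (91 left).
Aug has 31 days (60 left).
Sep has 30 days (30 left).
30 days into Oct → Oct 30, 2034.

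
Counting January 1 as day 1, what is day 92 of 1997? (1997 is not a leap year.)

2 April 1997

January has 31 days (92 − 31 = 61 remain).
February has 28 days (61 − 28 = 33 remain).
March has 31 days (33 − 31 = 2 remain).
2 into April → April 2.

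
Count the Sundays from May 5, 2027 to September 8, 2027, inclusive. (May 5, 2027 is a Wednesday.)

18

May 5, 2027 is a Wednesday; the first Sunday on or after it is May 9, 2027 (4 days later).
From May 9, 2027 to September 8, 2027: 22 + 30 + 31 + 31 + 8 = 122 days (rest of May, June, July, August, September).
122 ÷ 7 = 17 full weeks with remainder 3, so 17 more Sundays after the first → 18.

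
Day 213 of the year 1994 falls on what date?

Aug 1, 1994

Jan has 31 days (213 − 31 = 182 remain).
Feb has 28 days (182 − 28 = 154 remain).
Mar has 31 days (154 − 31 = 123 remain).
Apr has 30 days (123 − 30 = 93 remain).
May has 31 days (93 − 31 = 62 remain).
Jun has 30 days (62 − 30 = 32 remain).
Jul has 31 days (32 − 31 = 1 remain).
1 into Aug → Aug 1.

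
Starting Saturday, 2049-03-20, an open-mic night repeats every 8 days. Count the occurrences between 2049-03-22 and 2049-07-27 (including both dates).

Occurrences land 8·i days after 2049-03-20 for i = 0, 1, 2, …
2049-03-22 is 2 days after the start; 2 ÷ 8 = 0 remainder 2; since the remainder is 2, round up to i = 1. First occurrence in the window: #2 on 2049-03-28 (1×8 = 8 days in).
2049-07-27 is 129 days after the start; 129 ÷ 8 = 16 remainder 1. Last occurrence in the window: #17 on 2049-07-26.
Occurrences #2 through #17: 16 in total.

16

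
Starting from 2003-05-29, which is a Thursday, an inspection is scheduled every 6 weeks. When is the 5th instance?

The 5th occurrence is 4 intervals after the first: 4 × 42 = 168 days after 2003-05-29.
May has 31 days — 2 days to the end of May leaves 166.
June has 30 days (136 left).
July has 31 days (105 left).
August has 31 days (74 left).
September has 30 days (44 left).
October has 31 days (13 left).
13 days into November → 2003-11-13.

2003-11-13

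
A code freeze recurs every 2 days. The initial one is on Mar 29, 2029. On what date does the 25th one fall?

The 25th occurrence is 24 intervals after the first: 24 × 2 = 48 days after Mar 29, 2029.
Mar has 31 days — 2 days to the end of Mar leaves 46.
Apr has 30 days (16 left).
16 days into May → May 16, 2029.

May 16, 2029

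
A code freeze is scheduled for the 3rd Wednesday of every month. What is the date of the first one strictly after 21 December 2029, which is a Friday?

16 January 2030

December 2029 starts on a Saturday; its first Wednesday is the 5th, so the 3rd Wednesday is the 19th — 19 December 2029.
That is not after 21 December 2029, so look at January 2030.
January 2030 starts on a Tuesday; its first Wednesday is the 2nd, so the 3rd Wednesday is the 16th — 16 January 2030.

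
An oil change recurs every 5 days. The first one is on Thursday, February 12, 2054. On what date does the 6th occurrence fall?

March 9, 2054

The 6th occurrence is 5 intervals after the first: 5 × 5 = 25 days after February 12, 2054.
February has 28 days — 16 days to the end of February leaves 9.
9 days into March → March 9, 2054.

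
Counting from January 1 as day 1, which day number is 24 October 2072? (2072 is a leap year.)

298

Days in months before October: 31 + 29 + 31 + 30 + 31 + 30 + 31 + 31 + 30 = 274.
Plus 24 days into October → day 298.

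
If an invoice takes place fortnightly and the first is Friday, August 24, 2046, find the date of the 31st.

October 18, 2047

The 31st occurrence is 30 intervals after the first: 30 × 14 = 420 days after August 24, 2046.
August has 31 days — 7 days to the end of August leaves 413.
From end of August to end of 2046 is 122 days (291 left).
January has 31 days (260 left).
February has 28 days (232 left).
March has 31 days (201 left).
April has 30 days (171 left).
May has 31 days (140 left).
June has 30 days (110 left).
July has 31 days (79 left).
August has 31 days (48 left).
September has 30 days (18 left).
18 days into October → October 18, 2047.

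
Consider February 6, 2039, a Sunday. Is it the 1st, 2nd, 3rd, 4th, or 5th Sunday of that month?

1st

Day 6 falls in week ⌈6/7⌉ of the month.
Days 1–7 hold the 1st Sunday, 8–14 the 2nd, 15–21 the 3rd, 22–28 the 4th, 29–31 the 5th.
6 is in the range for the 1st.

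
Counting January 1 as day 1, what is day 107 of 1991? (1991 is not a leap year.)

April 17, 1991

January has 31 days (107 − 31 = 76 remain).
February has 28 days (76 − 28 = 48 remain).
March has 31 days (48 − 31 = 17 remain).
17 into April → April 17.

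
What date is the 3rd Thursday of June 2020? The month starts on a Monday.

18 June 2020

June 2020 begins on a Monday, so the first Thursday is June 4 (3 days later).
The 3rd Thursday is 2 weeks later: 4 + 14 = 18.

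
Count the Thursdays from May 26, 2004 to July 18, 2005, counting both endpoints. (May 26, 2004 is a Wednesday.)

60

May 26, 2004 is a Wednesday; the first Thursday on or after it is May 27, 2004 (1 day later).
From May 27, 2004 to July 18, 2005: 218 + 199 = 417 days (rest of 2004, to July 18, 2005 in 2005).
417 ÷ 7 = 59 full weeks with remainder 4, so 59 more Thursdays after the first → 60.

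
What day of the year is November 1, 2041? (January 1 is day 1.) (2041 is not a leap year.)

305

Days in months before November: 31 + 28 + 31 + 30 + 31 + 30 + 31 + 31 + 30 + 31 = 304.
Plus 1 day into November → day 305.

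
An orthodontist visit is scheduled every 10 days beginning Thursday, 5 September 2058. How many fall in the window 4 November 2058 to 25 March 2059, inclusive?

15

Occurrences land 10·i days after 5 September 2058 for i = 0, 1, 2, …
4 November 2058 is 60 days after the start; 60 ÷ 10 = 6 remainder 0. First occurrence in the window: #7 on 4 November 2058 (6×10 = 60 days in).
25 March 2059 is 201 days after the start; 201 ÷ 10 = 20 remainder 1. Last occurrence in the window: #21 on 24 March 2059.
Occurrences #7 through #21: 15 in total.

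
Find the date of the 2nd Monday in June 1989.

June 1989 begins on a Thursday, so the first Monday is June 5 (4 days later).
The 2nd Monday is 1 weeks later: 5 + 7 = 12.

June 12, 1989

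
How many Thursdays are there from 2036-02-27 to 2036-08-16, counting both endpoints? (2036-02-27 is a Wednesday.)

25

2036-02-27 is a Wednesday; the first Thursday on or after it is 2036-02-28 (1 day later).
From 2036-02-28 to 2036-08-16: 1 + 31 + 30 + 31 + 30 + 31 + 16 = 170 days (rest of February, March, April, May, June, July, August).
170 ÷ 7 = 24 full weeks with remainder 2, so 24 more Thursdays after the first → 25.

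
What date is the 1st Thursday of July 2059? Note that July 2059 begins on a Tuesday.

July 3, 2059

July 2059 begins on a Tuesday, so the first Thursday is July 3 (2 days later).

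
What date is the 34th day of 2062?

2062-02-03

January has 31 days (34 − 31 = 3 remain).
3 into February → February 3.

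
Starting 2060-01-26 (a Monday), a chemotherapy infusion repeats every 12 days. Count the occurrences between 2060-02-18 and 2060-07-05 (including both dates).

12

Occurrences land 12·i days after 2060-01-26 for i = 0, 1, 2, …
2060-02-18 is 23 days after the start; 23 ÷ 12 = 1 remainder 11; since the remainder is 11, round up to i = 2. First occurrence in the window: #3 on 2060-02-19 (2×12 = 24 days in).
2060-07-05 is 161 days after the start; 161 ÷ 12 = 13 remainder 5. Last occurrence in the window: #14 on 2060-06-30.
Occurrences #3 through #14: 12 in total.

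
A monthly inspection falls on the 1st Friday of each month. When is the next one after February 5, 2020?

February 7, 2020

February 2020 starts on a Saturday, so its 1st Friday is February 7, 2020 (6 days in).
February 7, 2020 is after February 5, 2020, so that is the next one.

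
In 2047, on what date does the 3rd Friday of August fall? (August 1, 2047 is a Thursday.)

August 2047 begins on a Thursday, so the first Friday is August 2 (1 day later).
The 3rd Friday is 2 weeks later: 2 + 14 = 16.

2047-08-16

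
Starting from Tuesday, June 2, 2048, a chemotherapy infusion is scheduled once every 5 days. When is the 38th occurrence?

The 38th occurrence is 37 intervals after the first: 37 × 5 = 185 days after June 2, 2048.
June has 30 days — 28 days to the end of June leaves 157.
July has 31 days (126 left).
August has 31 days (95 left).
September has 30 days (65 left).
October has 31 days (34 left).
November has 30 days (4 left).
4 days into December → December 4, 2048.

December 4, 2048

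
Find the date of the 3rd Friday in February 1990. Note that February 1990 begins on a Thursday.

February 16, 1990

February 1990 begins on a Thursday, so the first Friday is February 2 (1 day later).
The 3rd Friday is 2 weeks later: 2 + 14 = 16.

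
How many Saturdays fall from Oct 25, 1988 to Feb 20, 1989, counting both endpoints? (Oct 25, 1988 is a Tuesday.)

Oct 25, 1988 is a Tuesday; the first Saturday on or after it is Oct 29, 1988 (4 days later).
From Oct 29, 1988 to Feb 20, 1989: 2 + 30 + 31 + 31 + 20 = 114 days (rest of Oct, Nov, Dec, Jan, Feb).
114 ÷ 7 = 16 full weeks with remainder 2, so 16 more Saturdays after the first → 17.

17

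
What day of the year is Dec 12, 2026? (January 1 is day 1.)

Days in months before Dec: 31 + 28 + 31 + 30 + 31 + 30 + 31 + 31 + 30 + 31 + 30 = 334.
Plus 12 days into Dec → day 346.

346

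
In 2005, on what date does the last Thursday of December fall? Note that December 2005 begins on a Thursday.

2005-12-29

December 2005 begins on a Thursday, so the first Thursday is December 1.
December 2005 has 31 days. Adding weeks: 1, 8, 15, 22, 29 — the last one ≤ 31 is the 29th.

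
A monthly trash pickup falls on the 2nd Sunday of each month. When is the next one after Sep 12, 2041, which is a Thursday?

Sep 2041 starts on a Sunday; its first Sunday is the 1st, so the 2nd Sunday is the 8th — Sep 8, 2041.
That is not after Sep 12, 2041, so look at Oct 2041.
Oct 2041 starts on a Tuesday; its first Sunday is the 6th, so the 2nd Sunday is the 13th — Oct 13, 2041.

Oct 13, 2041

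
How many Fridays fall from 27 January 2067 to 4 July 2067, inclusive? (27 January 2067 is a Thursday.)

27 January 2067 is a Thursday; the first Friday on or after it is 28 January 2067 (1 day later).
From 28 January 2067 to 4 July 2067: 3 + 28 + 31 + 30 + 31 + 30 + 4 = 157 days (rest of January, February, March, April, May, June, July).
157 ÷ 7 = 22 full weeks with remainder 3, so 22 more Fridays after the first → 23.

23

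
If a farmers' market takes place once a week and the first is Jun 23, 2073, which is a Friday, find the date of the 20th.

Nov 3, 2073

The 20th occurrence is 19 intervals after the first: 19 × 7 = 133 days after Jun 23, 2073.
Jun has 30 days — 7 days to the end of Jun leaves 126.
Jul has 31 days (95 left).
Aug has 31 days (64 left).
Sep has 30 days (34 left).
Oct has 31 days (3 left).
3 days into Nov → Nov 3, 2073.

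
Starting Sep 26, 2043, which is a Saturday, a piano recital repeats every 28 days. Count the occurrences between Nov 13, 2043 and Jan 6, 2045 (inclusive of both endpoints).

15

Occurrences land 28·i days after Sep 26, 2043 for i = 0, 1, 2, …
Nov 13, 2043 is 48 days after the start; 48 ÷ 28 = 1 remainder 20; since the remainder is 20, round up to i = 2. First occurrence in the window: #3 on Nov 21, 2043 (2×28 = 56 days in).
Jan 6, 2045 is 468 days after the start; 468 ÷ 28 = 16 remainder 20. Last occurrence in the window: #17 on Dec 17, 2044.
Occurrences #3 through #17: 15 in total.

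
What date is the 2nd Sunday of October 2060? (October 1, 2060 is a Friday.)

October 10, 2060

October 2060 begins on a Friday, so the first Sunday is October 3 (2 days later).
The 2nd Sunday is 1 weeks later: 3 + 7 = 10.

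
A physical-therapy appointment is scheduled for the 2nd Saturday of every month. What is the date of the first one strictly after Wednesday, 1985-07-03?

1985-07-13

July 1985 starts on a Monday; its first Saturday is the 6th, so the 2nd Saturday is the 13th — 1985-07-13.
1985-07-13 is after 1985-07-03, so that is the next one.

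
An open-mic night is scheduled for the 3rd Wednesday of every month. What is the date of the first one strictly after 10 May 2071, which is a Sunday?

20 May 2071

May 2071 starts on a Friday; its first Wednesday is the 6th, so the 3rd Wednesday is the 20th — 20 May 2071.
20 May 2071 is after 10 May 2071, so that is the next one.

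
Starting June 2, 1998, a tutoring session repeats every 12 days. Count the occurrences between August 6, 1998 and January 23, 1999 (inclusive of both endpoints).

Occurrences land 12·i days after June 2, 1998 for i = 0, 1, 2, …
August 6, 1998 is 65 days after the start; 65 ÷ 12 = 5 remainder 5; since the remainder is 5, round up to i = 6. First occurrence in the window: #7 on August 13, 1998 (6×12 = 72 days in).
January 23, 1999 is 235 days after the start; 235 ÷ 12 = 19 remainder 7. Last occurrence in the window: #20 on January 16, 1999.
Occurrences #7 through #20: 14 in total.

14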